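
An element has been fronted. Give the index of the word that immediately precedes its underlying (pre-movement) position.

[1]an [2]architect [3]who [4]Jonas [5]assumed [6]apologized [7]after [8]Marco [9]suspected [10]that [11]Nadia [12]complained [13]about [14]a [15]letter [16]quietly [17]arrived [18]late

5

The displaced element is "an architect" (word 2).
It is linked across 1 clause boundary (Ø).
It functions as the subject of "apologized", so the gap sits immediately after word 5 ("assumed").
Base order: Jonas assumed that an architect apologized after Marco suspected that Nadia complained about a letter quietly.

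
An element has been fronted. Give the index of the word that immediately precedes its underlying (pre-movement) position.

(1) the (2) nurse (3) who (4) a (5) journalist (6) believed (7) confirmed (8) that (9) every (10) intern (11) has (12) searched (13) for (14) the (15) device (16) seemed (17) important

The displaced element is "the nurse" (word 2).
It is linked across 1 clause boundary (Ø).
It functions as the subject of "confirmed", so the gap sits immediately after word 6 ("believed").
Base order: A journalist believed the nurse confirmed that every intern has searched for the device.

6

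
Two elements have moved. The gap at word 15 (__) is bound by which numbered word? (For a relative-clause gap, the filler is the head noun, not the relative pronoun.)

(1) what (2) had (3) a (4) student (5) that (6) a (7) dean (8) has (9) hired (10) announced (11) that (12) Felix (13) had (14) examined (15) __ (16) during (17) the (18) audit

The marked gap is the direct object of "examined".
Its filler is the fronted wh-phrase "what", at word 1.
(The other dependency links word 4 to a gap after word 9.)

1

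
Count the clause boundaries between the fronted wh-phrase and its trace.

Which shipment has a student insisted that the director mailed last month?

"which shipment" is extracted from the object of "mailed".
Boundaries crossed, outermost first: [that] — 1 in total.

1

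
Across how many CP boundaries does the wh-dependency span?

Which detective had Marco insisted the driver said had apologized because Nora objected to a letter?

"which detective" is extracted from the subject of "apologized".
Boundaries crossed, outermost first: [Ø], [Ø] — 2 in total.

2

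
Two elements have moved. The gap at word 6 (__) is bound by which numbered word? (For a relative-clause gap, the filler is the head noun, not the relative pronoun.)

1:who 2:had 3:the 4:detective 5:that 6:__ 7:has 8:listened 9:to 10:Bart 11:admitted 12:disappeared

4

The marked gap is inside the relative clause, the subject of "listened".
Its filler is the head noun "detective" (via "that"), at word 4.
(The other dependency links word 1 to a gap after word 11.)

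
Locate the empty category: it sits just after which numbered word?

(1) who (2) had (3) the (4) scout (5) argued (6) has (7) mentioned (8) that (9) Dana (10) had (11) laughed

The displaced element is "who" (word 1).
It is linked across 1 clause boundary (Ø).
It functions as the subject of "mentioned", so the gap sits immediately after word 5 ("argued").
Base order: The scout had argued who has mentioned that Dana had laughed.

5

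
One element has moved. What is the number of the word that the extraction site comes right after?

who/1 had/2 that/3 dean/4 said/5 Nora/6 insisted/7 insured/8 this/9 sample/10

7

The displaced element is "who" (word 1).
It is linked across 2 clause boundaries (Ø → Ø).
It functions as the subject of "insured", so the gap sits immediately after word 7 ("insisted").
Base order: That dean had said Nora insisted that who insured this sample.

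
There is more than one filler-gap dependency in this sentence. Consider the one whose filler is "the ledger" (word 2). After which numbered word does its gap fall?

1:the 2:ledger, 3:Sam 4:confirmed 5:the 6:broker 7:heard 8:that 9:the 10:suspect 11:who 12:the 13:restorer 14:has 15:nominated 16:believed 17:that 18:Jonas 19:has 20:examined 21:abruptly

The displaced element is "the ledger" (word 2).
It is linked across 3 clause boundaries (Ø → that → that).
It functions as the direct object of "examined", so the gap sits immediately after word 20 ("examined").
Base order: Sam confirmed the broker heard that the suspect who the restorer has nominated believed that Jonas has examined the ledger abruptly.

20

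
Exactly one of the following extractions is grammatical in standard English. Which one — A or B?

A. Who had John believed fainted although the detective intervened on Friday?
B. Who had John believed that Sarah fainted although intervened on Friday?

In B, the wh-phrase is extracted from inside an adjunct island (introduced by "although"), which blocks movement.
In A, the extraction path crosses only that-complement boundaries, which are transparent.
So A is grammatical.

A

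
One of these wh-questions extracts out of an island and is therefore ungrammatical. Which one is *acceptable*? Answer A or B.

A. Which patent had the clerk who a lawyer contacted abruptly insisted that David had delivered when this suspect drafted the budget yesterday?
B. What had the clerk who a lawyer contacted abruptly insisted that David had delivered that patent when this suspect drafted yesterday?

A

In B, the wh-phrase is extracted from inside an adjunct island (introduced by "when"), which blocks movement.
In A, the extraction path crosses only that-complement boundaries, which are transparent.
So A is grammatical.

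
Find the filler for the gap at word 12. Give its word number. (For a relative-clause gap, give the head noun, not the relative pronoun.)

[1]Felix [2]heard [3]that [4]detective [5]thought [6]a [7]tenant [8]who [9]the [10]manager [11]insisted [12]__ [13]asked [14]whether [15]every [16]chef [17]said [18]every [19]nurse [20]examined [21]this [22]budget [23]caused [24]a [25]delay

7

The gap at 12 is the subject of "asked", inside a relative clause.
The relative pronoun is "who" (word 8); it is bound by the head noun immediately before it.
Its filler is the head noun "tenant", at word 7.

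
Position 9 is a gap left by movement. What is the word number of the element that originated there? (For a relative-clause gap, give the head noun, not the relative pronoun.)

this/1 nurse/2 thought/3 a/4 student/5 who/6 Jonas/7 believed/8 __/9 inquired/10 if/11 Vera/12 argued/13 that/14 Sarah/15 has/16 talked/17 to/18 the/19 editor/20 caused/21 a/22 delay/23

The gap at 9 is the subject of "inquired", inside a relative clause.
The relative pronoun is "who" (word 6); it is bound by the head noun immediately before it.
Its filler is the head noun "student", at word 5.

5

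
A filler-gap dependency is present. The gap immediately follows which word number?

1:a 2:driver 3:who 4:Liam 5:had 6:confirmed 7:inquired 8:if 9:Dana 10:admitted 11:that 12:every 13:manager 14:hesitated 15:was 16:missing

6

The displaced element is "a driver" (word 2).
It is linked across 1 clause boundary (Ø).
It functions as the subject of "inquired", so the gap sits immediately after word 6 ("confirmed").
Base order: Liam had confirmed that a driver inquired if Dana admitted that every manager hesitated.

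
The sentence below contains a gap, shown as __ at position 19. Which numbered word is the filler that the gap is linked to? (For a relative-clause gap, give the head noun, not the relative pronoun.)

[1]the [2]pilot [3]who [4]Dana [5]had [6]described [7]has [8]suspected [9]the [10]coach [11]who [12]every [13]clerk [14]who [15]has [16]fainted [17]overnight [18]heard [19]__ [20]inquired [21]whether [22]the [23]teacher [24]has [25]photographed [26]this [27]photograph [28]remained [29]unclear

10

The gap at 19 is the subject of "inquired", inside a relative clause.
The relative pronoun is "who" (word 11); it is bound by the head noun immediately before it.
Its filler is the head noun "coach", at word 10.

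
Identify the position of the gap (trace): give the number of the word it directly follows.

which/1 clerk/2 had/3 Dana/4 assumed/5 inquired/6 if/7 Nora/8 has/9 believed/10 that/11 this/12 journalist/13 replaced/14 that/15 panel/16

5

The displaced element is "which clerk" (word 2).
It is linked across 1 clause boundary (Ø).
It functions as the subject of "inquired", so the gap sits immediately after word 5 ("assumed").
Base order: Dana had assumed that which clerk inquired if Nora has believed that this journalist replaced that panel.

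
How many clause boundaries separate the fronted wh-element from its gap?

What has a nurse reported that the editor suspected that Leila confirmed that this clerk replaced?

3

"what" is extracted from the object of "replaced".
Boundaries crossed, outermost first: [that], [that], [that] — 3 in total.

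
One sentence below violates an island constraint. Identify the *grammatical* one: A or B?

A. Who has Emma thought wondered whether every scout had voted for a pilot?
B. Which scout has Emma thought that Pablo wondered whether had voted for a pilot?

A

In B, the wh-phrase is extracted from inside a wh-island (introduced by "whether"), which blocks movement.
In A, the extraction path crosses only that-complement boundaries, which are transparent.
So A is grammatical.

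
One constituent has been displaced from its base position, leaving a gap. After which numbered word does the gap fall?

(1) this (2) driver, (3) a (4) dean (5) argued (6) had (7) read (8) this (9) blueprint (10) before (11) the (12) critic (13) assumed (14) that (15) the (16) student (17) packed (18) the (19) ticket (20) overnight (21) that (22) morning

5

The displaced element is "this driver" (word 2).
It is linked across 1 clause boundary (Ø).
It functions as the subject of "read", so the gap sits immediately after word 5 ("argued").
Base order: A dean argued that this driver had read this blueprint before the critic assumed that the student packed the ticket overnight that morning.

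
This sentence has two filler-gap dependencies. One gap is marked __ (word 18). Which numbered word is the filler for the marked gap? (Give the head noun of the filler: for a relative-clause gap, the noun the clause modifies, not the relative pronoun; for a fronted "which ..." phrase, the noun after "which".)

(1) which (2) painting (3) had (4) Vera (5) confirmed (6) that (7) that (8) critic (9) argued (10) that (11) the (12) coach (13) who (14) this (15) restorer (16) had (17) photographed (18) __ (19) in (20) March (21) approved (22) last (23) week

The marked gap is inside the relative clause, the direct object of "photographed".
Its filler is the head noun "coach" (via "who"), at word 12.
(The other dependency links word 2 to a gap after word 21.)

12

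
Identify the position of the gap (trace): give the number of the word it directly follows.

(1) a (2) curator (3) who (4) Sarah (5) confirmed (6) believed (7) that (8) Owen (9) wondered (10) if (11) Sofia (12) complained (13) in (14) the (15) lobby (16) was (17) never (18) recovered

The displaced element is "a curator" (word 2).
It is linked across 1 clause boundary (Ø).
It functions as the subject of "believed", so the gap sits immediately after word 5 ("confirmed").
Base order: Sarah confirmed that a curator believed that Owen wondered if Sofia complained in the lobby.

5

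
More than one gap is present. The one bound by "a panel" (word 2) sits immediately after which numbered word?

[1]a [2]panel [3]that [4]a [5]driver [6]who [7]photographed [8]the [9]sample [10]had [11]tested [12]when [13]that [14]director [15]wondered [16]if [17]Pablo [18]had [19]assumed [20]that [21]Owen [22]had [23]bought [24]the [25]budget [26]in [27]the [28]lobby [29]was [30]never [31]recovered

11

The displaced element is "a panel" (word 2).
It functions as the direct object of "tested", so the gap sits immediately after word 11 ("tested").
Base order: A driver who photographed the sample had tested a panel when that director wondered if Pablo had assumed that Owen had bought the budget in the lobby.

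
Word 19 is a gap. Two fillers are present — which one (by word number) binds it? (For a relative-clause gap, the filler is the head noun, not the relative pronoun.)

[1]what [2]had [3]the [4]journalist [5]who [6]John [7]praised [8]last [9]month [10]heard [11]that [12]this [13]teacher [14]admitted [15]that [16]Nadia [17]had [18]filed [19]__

The marked gap is the direct object of "filed".
Its filler is the fronted wh-phrase "what", at word 1.
(The other dependency links word 4 to a gap after word 7.)

1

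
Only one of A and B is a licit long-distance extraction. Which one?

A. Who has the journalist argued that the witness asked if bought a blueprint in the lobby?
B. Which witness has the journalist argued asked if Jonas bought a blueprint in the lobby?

In A, the wh-phrase is extracted from inside a wh-island (introduced by "if"), which blocks movement.
In B, the extraction path crosses only that-complement boundaries, which are transparent.
So B is grammatical.

B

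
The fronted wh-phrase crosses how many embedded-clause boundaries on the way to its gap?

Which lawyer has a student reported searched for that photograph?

1

"which lawyer" is extracted from the subject of "searched".
Boundaries crossed, outermost first: [Ø] — 1 in total.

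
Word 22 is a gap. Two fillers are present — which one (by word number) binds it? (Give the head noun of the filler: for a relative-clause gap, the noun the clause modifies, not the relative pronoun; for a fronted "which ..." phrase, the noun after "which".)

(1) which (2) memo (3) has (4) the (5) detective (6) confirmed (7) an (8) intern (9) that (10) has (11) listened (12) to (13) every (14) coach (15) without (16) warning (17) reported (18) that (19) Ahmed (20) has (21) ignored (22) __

The marked gap is the direct object of "ignored".
Its filler is the fronted wh-phrase "which memo", at word 2.
(The other dependency links word 8 to a gap after word 9.)

2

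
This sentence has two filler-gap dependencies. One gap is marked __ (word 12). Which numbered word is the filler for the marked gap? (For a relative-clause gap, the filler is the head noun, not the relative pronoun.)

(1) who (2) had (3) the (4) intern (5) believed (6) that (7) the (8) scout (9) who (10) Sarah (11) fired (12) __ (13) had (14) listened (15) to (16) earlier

The marked gap is inside the relative clause, the direct object of "fired".
Its filler is the head noun "scout" (via "who"), at word 8.
(The other dependency links word 1 to a gap after word 15.)

8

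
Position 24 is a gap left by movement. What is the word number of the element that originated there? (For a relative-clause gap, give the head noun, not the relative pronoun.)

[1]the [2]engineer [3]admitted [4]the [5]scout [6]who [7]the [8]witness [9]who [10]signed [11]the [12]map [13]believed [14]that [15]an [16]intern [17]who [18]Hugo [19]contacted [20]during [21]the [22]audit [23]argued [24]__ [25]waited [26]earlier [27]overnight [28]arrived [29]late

5

The gap at 24 is the subject of "waited", inside a relative clause.
The relative pronoun is "who" (word 6); it is bound by the head noun immediately before it.
Its filler is the head noun "scout", at word 5.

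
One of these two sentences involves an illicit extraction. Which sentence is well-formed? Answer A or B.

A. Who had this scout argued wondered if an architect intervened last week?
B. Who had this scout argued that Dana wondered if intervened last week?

In B, the wh-phrase is extracted from inside a wh-island (introduced by "if"), which blocks movement.
In A, the extraction path crosses only that-complement boundaries, which are transparent.
So A is grammatical.

A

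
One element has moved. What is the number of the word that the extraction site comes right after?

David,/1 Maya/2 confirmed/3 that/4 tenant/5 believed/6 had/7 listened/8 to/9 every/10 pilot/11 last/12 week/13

The displaced element is "David" (word 1).
It is linked across 2 clause boundaries (Ø → Ø).
It functions as the subject of "listened", so the gap sits immediately after word 6 ("believed").
Base order: Maya confirmed that tenant believed that David had listened to every pilot last week.

6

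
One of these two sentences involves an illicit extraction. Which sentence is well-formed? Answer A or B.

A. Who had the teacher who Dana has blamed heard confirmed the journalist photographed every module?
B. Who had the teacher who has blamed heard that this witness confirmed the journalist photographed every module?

A

In B, the wh-phrase is extracted from inside a complex-NP island (relative clause) (introduced by "who"), which blocks movement.
In A, the extraction path crosses only that-complement boundaries, which are transparent.
So A is grammatical.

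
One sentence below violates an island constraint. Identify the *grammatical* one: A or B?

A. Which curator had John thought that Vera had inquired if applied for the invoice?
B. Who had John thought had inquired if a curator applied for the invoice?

B

In A, the wh-phrase is extracted from inside a wh-island (introduced by "if"), which blocks movement.
In B, the extraction path crosses only that-complement boundaries, which are transparent.
So B is grammatical.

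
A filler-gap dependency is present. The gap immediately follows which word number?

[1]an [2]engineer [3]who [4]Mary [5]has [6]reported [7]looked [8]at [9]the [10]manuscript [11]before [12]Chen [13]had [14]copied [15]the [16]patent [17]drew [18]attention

The displaced element is "an engineer" (word 2).
It is linked across 1 clause boundary (Ø).
It functions as the subject of "looked", so the gap sits immediately after word 6 ("reported").
Base order: Mary has reported that an engineer looked at the manuscript before Chen had copied the patent.

6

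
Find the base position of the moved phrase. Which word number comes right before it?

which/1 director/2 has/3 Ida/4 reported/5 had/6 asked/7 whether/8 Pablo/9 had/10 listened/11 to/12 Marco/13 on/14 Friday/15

The displaced element is "which director" (word 2).
It is linked across 1 clause boundary (Ø).
It functions as the subject of "asked", so the gap sits immediately after word 5 ("reported").
Base order: Ida has reported which director had asked whether Pablo had listened to Marco on Friday.

5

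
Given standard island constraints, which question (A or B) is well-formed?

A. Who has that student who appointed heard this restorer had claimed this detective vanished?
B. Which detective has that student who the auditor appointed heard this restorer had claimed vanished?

In A, the wh-phrase is extracted from inside a complex-NP island (relative clause) (introduced by "who"), which blocks movement.
In B, the extraction path crosses only that-complement boundaries, which are transparent.
So B is grammatical.

B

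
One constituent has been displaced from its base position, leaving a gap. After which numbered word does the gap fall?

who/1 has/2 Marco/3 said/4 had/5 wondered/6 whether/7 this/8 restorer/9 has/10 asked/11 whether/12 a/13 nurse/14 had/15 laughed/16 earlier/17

4

The displaced element is "who" (word 1).
It is linked across 1 clause boundary (Ø).
It functions as the subject of "wondered", so the gap sits immediately after word 4 ("said").
Base order: Marco has said who had wondered whether this restorer has asked whether a nurse had laughed earlier.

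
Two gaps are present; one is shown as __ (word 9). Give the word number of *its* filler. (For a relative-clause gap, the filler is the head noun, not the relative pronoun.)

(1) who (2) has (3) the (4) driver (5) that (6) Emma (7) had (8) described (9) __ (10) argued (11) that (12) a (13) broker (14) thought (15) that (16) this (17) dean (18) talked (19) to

4

The marked gap is inside the relative clause, the direct object of "described".
Its filler is the head noun "driver" (via "that"), at word 4.
(The other dependency links word 1 to a gap after word 19.)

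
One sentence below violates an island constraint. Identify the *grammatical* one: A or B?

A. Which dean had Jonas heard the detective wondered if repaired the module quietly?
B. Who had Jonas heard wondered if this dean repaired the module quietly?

In A, the wh-phrase is extracted from inside a wh-island (introduced by "if"), which blocks movement.
In B, the extraction path crosses only that-complement boundaries, which are transparent.
So B is grammatical.

B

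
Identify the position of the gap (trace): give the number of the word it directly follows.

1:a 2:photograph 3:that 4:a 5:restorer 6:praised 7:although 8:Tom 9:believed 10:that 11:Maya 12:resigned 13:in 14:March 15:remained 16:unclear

The displaced element is "a photograph" (word 2).
It functions as the direct object of "praised", so the gap sits immediately after word 6 ("praised").
Base order: A restorer praised a photograph although Tom believed that Maya resigned in March.

6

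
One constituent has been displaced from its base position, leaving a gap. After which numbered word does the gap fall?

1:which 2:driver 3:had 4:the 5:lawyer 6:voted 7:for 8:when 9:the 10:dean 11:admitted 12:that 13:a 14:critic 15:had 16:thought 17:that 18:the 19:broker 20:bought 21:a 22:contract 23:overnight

The displaced element is "which driver" (word 2).
It functions as the object of the preposition "for" of "voted", so the gap sits immediately after word 7 ("for").
Base order: The lawyer had voted for which driver when the dean admitted that a critic had thought that the broker bought a contract overnight.

7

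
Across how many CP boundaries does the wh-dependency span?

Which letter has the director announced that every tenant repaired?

"which letter" is extracted from the object of "repaired".
Boundaries crossed, outermost first: [that] — 1 in total.

1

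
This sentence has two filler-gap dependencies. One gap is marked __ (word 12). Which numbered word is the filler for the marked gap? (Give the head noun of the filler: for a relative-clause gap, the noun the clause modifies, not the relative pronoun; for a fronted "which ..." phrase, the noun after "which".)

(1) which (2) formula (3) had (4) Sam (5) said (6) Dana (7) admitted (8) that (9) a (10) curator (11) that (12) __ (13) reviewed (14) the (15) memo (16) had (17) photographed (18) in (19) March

The marked gap is inside the relative clause, the subject of "reviewed".
Its filler is the head noun "curator" (via "that"), at word 10.
(The other dependency links word 2 to a gap after word 17.)

10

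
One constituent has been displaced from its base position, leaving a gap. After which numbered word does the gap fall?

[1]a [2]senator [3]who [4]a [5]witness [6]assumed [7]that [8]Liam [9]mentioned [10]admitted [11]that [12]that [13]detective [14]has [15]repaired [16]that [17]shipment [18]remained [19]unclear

The displaced element is "a senator" (word 2).
It is linked across 2 clause boundaries (that → Ø).
It functions as the subject of "admitted", so the gap sits immediately after word 9 ("mentioned").
Base order: A witness assumed that Liam mentioned that a senator admitted that that detective has repaired that shipment.

9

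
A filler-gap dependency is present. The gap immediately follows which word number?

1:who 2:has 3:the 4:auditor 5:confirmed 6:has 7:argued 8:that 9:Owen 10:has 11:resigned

5

The displaced element is "who" (word 1).
It is linked across 1 clause boundary (Ø).
It functions as the subject of "argued", so the gap sits immediately after word 5 ("confirmed").
Base order: The auditor has confirmed that who has argued that Owen has resigned.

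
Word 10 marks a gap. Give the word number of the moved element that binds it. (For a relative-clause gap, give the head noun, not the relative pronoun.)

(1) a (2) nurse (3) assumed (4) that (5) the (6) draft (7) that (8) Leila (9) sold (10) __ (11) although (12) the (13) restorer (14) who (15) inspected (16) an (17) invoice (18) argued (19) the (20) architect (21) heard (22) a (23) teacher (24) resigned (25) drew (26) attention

6

The gap at 10 is the object of "sold", inside a relative clause.
The relative pronoun is "that" (word 7); it is bound by the head noun immediately before it.
Its filler is the head noun "draft", at word 6.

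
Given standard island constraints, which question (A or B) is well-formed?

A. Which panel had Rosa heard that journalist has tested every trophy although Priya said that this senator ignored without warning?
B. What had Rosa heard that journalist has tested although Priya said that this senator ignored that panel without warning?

In A, the wh-phrase is extracted from inside an adjunct island (introduced by "although"), which blocks movement.
In B, the extraction path crosses only that-complement boundaries, which are transparent.
So B is grammatical.

B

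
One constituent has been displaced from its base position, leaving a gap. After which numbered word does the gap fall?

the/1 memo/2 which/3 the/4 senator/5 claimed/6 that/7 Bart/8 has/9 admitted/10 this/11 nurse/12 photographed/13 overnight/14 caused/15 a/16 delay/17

13

The displaced element is "the memo" (word 2).
It is linked across 2 clause boundaries (that → Ø).
It functions as the direct object of "photographed", so the gap sits immediately after word 13 ("photographed").
Base order: The senator claimed that Bart has admitted this nurse photographed the memo overnight.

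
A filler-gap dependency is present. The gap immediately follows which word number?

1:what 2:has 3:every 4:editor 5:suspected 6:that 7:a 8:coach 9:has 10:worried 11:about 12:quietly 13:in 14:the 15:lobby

The displaced element is "what" (word 1).
It is linked across 1 clause boundary (that).
It functions as the object of the preposition "about" of "worried", so the gap sits immediately after word 11 ("about").
Base order: Every editor has suspected that a coach has worried about what quietly in the lobby.

11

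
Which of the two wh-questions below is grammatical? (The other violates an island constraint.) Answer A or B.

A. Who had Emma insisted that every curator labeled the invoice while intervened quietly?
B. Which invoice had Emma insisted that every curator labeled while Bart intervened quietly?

B

In A, the wh-phrase is extracted from inside an adjunct island (introduced by "while"), which blocks movement.
In B, the extraction path crosses only that-complement boundaries, which are transparent.
So B is grammatical.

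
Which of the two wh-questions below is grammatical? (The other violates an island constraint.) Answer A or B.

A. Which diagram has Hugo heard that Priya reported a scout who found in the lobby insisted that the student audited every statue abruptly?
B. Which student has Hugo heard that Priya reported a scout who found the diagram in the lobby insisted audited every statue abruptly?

In A, the wh-phrase is extracted from inside a complex-NP island (relative clause) (introduced by "who"), which blocks movement.
In B, the extraction path crosses only that-complement boundaries, which are transparent.
So B is grammatical.

B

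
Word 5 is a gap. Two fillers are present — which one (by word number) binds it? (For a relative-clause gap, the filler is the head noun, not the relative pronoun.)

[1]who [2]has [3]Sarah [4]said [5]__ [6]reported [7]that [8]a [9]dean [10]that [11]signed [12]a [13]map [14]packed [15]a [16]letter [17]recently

The marked gap is the subject of "reported".
Its filler is the fronted wh-phrase "who", at word 1.
(The other dependency links word 9 to a gap after word 10.)

1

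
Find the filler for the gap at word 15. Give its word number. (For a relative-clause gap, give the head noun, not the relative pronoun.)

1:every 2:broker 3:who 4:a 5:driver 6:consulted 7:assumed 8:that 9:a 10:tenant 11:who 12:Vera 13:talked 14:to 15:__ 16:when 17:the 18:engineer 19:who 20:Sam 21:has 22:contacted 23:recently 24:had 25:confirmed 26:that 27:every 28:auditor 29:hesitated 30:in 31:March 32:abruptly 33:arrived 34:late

10

The gap at 15 is the prepositional object of "talked", inside a relative clause.
The relative pronoun is "who" (word 11); it is bound by the head noun immediately before it.
Its filler is the head noun "tenant", at word 10.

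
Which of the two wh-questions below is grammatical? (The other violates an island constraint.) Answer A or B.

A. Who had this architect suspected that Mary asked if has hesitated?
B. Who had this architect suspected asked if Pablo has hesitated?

B

In A, the wh-phrase is extracted from inside a wh-island (introduced by "if"), which blocks movement.
In B, the extraction path crosses only that-complement boundaries, which are transparent.
So B is grammatical.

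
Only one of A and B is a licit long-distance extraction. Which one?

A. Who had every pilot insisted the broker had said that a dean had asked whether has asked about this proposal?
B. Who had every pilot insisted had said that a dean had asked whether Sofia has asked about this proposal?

In A, the wh-phrase is extracted from inside a wh-island (introduced by "whether"), which blocks movement.
In B, the extraction path crosses only that-complement boundaries, which are transparent.
So B is grammatical.

B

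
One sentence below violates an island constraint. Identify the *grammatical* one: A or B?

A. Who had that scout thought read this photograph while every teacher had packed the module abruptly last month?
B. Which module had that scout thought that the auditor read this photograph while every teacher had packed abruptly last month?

A

In B, the wh-phrase is extracted from inside an adjunct island (introduced by "while"), which blocks movement.
In A, the extraction path crosses only that-complement boundaries, which are transparent.
So A is grammatical.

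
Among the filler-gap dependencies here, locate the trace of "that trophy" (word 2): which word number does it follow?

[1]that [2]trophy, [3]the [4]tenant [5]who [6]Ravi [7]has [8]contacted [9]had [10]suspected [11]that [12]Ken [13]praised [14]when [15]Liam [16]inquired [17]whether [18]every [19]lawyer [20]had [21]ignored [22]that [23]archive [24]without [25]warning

13

The displaced element is "that trophy" (word 2).
It is linked across 1 clause boundary (that).
It functions as the direct object of "praised", so the gap sits immediately after word 13 ("praised").
Base order: The tenant who Ravi has contacted had suspected that Ken praised that trophy when Liam inquired whether every lawyer had ignored that archive without warning.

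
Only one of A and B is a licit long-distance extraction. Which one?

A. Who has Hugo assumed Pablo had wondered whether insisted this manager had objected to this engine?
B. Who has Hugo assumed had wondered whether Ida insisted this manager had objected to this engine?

In A, the wh-phrase is extracted from inside a wh-island (introduced by "whether"), which blocks movement.
In B, the extraction path crosses only that-complement boundaries, which are transparent.
So B is grammatical.

B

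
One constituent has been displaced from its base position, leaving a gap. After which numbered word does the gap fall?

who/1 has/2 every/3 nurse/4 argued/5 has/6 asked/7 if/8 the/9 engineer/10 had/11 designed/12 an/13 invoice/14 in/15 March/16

5

The displaced element is "who" (word 1).
It is linked across 1 clause boundary (Ø).
It functions as the subject of "asked", so the gap sits immediately after word 5 ("argued").
Base order: Every nurse has argued who has asked if the engineer had designed an invoice in March.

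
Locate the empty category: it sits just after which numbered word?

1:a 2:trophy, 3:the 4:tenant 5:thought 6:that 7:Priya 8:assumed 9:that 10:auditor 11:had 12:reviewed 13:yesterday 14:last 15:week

The displaced element is "a trophy" (word 2).
It is linked across 2 clause boundaries (that → Ø).
It functions as the direct object of "reviewed", so the gap sits immediately after word 12 ("reviewed").
Base order: The tenant thought that Priya assumed that auditor had reviewed a trophy yesterday last week.

12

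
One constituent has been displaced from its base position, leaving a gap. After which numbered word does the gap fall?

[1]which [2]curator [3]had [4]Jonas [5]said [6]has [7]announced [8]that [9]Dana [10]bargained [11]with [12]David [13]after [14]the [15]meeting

5

The displaced element is "which curator" (word 2).
It is linked across 1 clause boundary (Ø).
It functions as the subject of "announced", so the gap sits immediately after word 5 ("said").
Base order: Jonas had said that which curator has announced that Dana bargained with David after the meeting.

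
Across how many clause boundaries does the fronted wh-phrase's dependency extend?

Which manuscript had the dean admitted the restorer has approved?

"which manuscript" is extracted from the object of "approved".
Boundaries crossed, outermost first: [Ø] — 1 in total.

1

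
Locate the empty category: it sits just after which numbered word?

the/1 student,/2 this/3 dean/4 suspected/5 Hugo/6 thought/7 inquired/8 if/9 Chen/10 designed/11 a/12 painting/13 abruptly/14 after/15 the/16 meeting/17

The displaced element is "the student" (word 2).
It is linked across 2 clause boundaries (Ø → Ø).
It functions as the subject of "inquired", so the gap sits immediately after word 7 ("thought").
Base order: This dean suspected Hugo thought the student inquired if Chen designed a painting abruptly after the meeting.

7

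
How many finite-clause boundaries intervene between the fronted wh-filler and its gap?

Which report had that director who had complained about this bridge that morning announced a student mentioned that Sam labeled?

2

"which report" is extracted from the object of "labeled".
Boundaries crossed, outermost first: [Ø], [that] — 2 in total.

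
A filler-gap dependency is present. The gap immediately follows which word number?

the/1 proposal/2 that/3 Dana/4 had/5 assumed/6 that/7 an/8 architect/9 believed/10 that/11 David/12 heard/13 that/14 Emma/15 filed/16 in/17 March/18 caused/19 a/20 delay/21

16

The displaced element is "the proposal" (word 2).
It is linked across 3 clause boundaries (that → that → that).
It functions as the direct object of "filed", so the gap sits immediately after word 16 ("filed").
Base order: Dana had assumed that an architect believed that David heard that Emma filed the proposal in March.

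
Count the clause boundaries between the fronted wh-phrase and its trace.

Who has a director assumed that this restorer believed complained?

"who" is extracted from the subject of "complained".
Boundaries crossed, outermost first: [that], [Ø] — 2 in total.

2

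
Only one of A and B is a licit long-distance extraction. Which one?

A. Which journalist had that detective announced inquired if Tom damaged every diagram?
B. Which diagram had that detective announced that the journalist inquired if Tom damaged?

A

In B, the wh-phrase is extracted from inside a wh-island (introduced by "if"), which blocks movement.
In A, the extraction path crosses only that-complement boundaries, which are transparent.
So A is grammatical.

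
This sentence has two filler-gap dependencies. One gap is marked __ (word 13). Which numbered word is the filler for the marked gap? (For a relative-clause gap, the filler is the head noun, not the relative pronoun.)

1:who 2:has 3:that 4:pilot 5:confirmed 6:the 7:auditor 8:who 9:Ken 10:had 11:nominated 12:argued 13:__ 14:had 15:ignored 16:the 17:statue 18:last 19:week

1

The marked gap is the subject of "ignored".
Its filler is the fronted wh-phrase "who", at word 1.
(The other dependency links word 7 to a gap after word 11.)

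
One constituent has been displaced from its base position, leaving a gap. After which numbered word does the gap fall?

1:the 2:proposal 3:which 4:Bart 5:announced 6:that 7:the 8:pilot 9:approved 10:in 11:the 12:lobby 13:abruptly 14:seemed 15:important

9

The displaced element is "the proposal" (word 2).
It is linked across 1 clause boundary (that).
It functions as the direct object of "approved", so the gap sits immediately after word 9 ("approved").
Base order: Bart announced that the pilot approved the proposal in the lobby abruptly.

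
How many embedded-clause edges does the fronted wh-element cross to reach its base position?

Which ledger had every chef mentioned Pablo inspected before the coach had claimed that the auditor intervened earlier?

1

"which ledger" is extracted from the object of "inspected".
Boundaries crossed, outermost first: [Ø] — 1 in total.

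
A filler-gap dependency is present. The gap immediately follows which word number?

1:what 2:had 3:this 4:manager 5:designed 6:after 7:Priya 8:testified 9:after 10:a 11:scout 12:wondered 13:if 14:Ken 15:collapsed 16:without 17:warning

5

The displaced element is "what" (word 1).
It functions as the direct object of "designed", so the gap sits immediately after word 5 ("designed").
Base order: This manager had designed what after Priya testified after a scout wondered if Ken collapsed without warning.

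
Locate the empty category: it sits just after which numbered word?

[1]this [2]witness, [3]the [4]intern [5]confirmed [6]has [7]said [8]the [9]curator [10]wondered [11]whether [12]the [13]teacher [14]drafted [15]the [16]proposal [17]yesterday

The displaced element is "this witness" (word 2).
It is linked across 1 clause boundary (Ø).
It functions as the subject of "said", so the gap sits immediately after word 5 ("confirmed").
Base order: The intern confirmed that this witness has said the curator wondered whether the teacher drafted the proposal yesterday.

5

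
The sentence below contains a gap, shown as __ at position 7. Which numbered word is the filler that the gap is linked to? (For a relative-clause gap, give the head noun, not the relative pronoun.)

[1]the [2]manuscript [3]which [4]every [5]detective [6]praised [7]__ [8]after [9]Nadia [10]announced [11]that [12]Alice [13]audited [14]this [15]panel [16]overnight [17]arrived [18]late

The gap at 7 is the object of "praised", inside a relative clause.
The relative pronoun is "which" (word 3); it is bound by the head noun immediately before it.
Its filler is the head noun "manuscript", at word 2.

2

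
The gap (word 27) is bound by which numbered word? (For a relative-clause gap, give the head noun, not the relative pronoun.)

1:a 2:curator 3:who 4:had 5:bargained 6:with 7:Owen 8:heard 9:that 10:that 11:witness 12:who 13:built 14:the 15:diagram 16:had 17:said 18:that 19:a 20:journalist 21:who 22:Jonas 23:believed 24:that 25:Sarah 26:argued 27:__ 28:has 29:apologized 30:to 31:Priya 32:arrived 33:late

20

The gap at 27 is the subject of "apologized", inside a relative clause.
The relative pronoun is "who" (word 21); it is bound by the head noun immediately before it.
Its filler is the head noun "journalist", at word 20.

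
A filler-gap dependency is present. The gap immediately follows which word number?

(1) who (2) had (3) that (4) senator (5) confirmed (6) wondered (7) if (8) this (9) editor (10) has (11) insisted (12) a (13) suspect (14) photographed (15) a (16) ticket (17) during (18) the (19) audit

5

The displaced element is "who" (word 1).
It is linked across 1 clause boundary (Ø).
It functions as the subject of "wondered", so the gap sits immediately after word 5 ("confirmed").
Base order: That senator had confirmed who wondered if this editor has insisted a suspect photographed a ticket during the audit.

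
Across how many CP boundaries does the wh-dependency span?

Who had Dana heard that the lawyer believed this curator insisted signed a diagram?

3

"who" is extracted from the subject of "signed".
Boundaries crossed, outermost first: [that], [Ø], [Ø] — 3 in total.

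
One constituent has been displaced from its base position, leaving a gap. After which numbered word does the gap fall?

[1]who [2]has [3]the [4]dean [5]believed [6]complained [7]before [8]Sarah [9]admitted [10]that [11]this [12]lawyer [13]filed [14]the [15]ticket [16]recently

The displaced element is "who" (word 1).
It is linked across 1 clause boundary (Ø).
It functions as the subject of "complained", so the gap sits immediately after word 5 ("believed").
Base order: The dean has believed that who complained before Sarah admitted that this lawyer filed the ticket recently.

5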